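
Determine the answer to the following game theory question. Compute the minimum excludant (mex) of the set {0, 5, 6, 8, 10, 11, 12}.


Set = {0, 5, 6, 8, 10, 11, 12}
0 is in the set.
1 is NOT in the set. This is the mex.
mex = 1

1


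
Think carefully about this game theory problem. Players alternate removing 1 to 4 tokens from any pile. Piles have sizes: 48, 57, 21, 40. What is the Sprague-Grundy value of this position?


Subtraction set: {1, 2, 3, 4}
For this subtraction set, G(n) = n mod 5 (period = max + 1 = 5).
Pile 1 (size 48): G(48) = 48 mod 5 = 3
Pile 2 (size 57): G(57) = 57 mod 5 = 2
Pile 3 (size 21): G(21) = 21 mod 5 = 1
Pile 4 (size 40): G(40) = 40 mod 5 = 0
Total Grundy value = XOR of all: 3 XOR 2 XOR 1 XOR 0 = 0

0


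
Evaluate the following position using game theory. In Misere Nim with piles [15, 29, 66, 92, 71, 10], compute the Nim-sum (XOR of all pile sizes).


We need the XOR (exclusive or) of all pile sizes.
After XOR-ing pile 1 (size 15): 0 XOR 15 = 15
After XOR-ing pile 2 (size 29): 15 XOR 29 = 18
After XOR-ing pile 3 (size 66): 18 XOR 66 = 80
After XOR-ing pile 4 (size 92): 80 XOR 92 = 12
After XOR-ing pile 5 (size 71): 12 XOR 71 = 75
After XOR-ing pile 6 (size 10): 75 XOR 10 = 65
The Nim-value of this position is 65.

65


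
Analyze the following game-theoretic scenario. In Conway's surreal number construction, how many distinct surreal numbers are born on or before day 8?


Day 0: {|} = 0 is born. Count = 1.
Day n: the number of surreal numbers born by day n is 2^(n+1) - 1.
By day 0: 2^1 - 1 = 1
By day 1: 2^2 - 1 = 3
By day 2: 2^3 - 1 = 7
By day 3: 2^4 - 1 = 15
By day 4: 2^5 - 1 = 31
By day 5: 2^6 - 1 = 63
By day 6: 2^7 - 1 = 127
By day 7: 2^8 - 1 = 255
By day 8: 2^9 - 1 = 511
By day 8: 511 surreal numbers.

511


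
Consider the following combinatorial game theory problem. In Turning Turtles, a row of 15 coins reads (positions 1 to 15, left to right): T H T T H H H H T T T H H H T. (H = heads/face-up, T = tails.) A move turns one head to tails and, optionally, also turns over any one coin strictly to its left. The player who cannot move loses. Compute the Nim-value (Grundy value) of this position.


Coins: T H T T H H H H T T T H H H T
Key fact: a single head at position k behaves exactly like a Nim heap of size k (turning it to T and optionally flipping a coin at j < k corresponds to moving the heap from k to j, or to 0), and heads combine as a disjunctive sum (two heads at the same place would cancel, matching j XOR j = 0). So the Nim-value is the XOR of the 1-indexed positions of the heads.
Face-up positions (1-indexed): [2, 5, 6, 7, 8, 12, 13, 14]
XOR 0 with 2: 0 XOR 2 = 2
XOR 2 with 5: 2 XOR 5 = 7
XOR 7 with 6: 7 XOR 6 = 1
XOR 1 with 7: 1 XOR 7 = 6
XOR 6 with 8: 6 XOR 8 = 14
XOR 14 with 12: 14 XOR 12 = 2
XOR 2 with 13: 2 XOR 13 = 15
XOR 15 with 14: 15 XOR 14 = 1
Nim-value = 1

1


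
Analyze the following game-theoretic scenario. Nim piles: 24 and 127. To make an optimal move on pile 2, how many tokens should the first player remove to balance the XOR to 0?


Piles: 24 and 127
Current XOR: 24 XOR 127 = 103 (non-zero, so this is an N-position).
To make the XOR zero, we need to find a move that balances the piles.
For pile 2 (size 127): target = 127 XOR 103 = 24
We reduce pile 2 from 127 to 24.
Tokens removed: 127 - 24 = 103
Verification: 24 XOR 24 = 0

103


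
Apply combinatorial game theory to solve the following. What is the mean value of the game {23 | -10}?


Game = {23 | -10}, a switch {a | b} with numbers a > b.
Its thermograph has left wall a - t and right wall b + t, which meet at t = (a - b)/2, where both equal (a + b)/2. So the mast (mean value) is at (a + b)/2.
Mean = (23 + (-10))/2 = 13/2 = 13/2

13/2


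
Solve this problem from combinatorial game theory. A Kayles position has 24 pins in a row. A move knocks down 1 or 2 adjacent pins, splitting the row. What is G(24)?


Kayles: a move removes 1 or 2 adjacent pins from a contiguous row.
Removing pins from a row of k leaves two independent rows (a, b) with a + b = k - 1 (one pin) or a + b = k - 2 (two pins); an end removal gives a = 0.
By Sprague-Grundy, G(k) = mex{ G(a) XOR G(b) } over all these splits. G(0) = 0.
G(1): splits (0,0):0^0=0 -> mex({0}) = 1
G(2): splits (0,1):0^1=1 (0,0):0^0=0 -> mex({0, 1}) = 2
G(3): splits (0,2):0^2=2 (1,1):1^1=0 (0,1):0^1=1 -> mex({0, 1, 2}) = 3
G(4): splits (0,3):0^3=3 (1,2):1^2=3 (0,2):0^2=2 (1,1):1^1=0 -> mex({0, 2, 3}) = 1
G(5): splits (0,4):0^1=1 (1,3):1^3=2 (2,2):2^2=0 (0,3):0^3=3 (1,2):1^2=3 -> mex({0, 1, 2, 3}) = 4
G(6) = mex({0, 1, 2, 4}) = 3
G(7) = mex({0, 1, 3, 4, 5}) = 2
G(8) = mex({0, 2, 3, 5, 6}) = 1
G(9) = mex({0, 1, 2, 3, 6, 7}) = 4
G(10) = mex({0, 1, 3, 4, 5, 7}) = 2
G(11) = mex({0, 1, 2, 3, 4, 5}) = 6
G(12) = mex({0, 1, 2, 3, 5, 6, 7}) = 4
G(13) = mex({0, 2, 3, 4, 6, 7}) = 1
G(14) = mex({0, 1, 4, 5, 6, 7}) = 2
G(15) = mex({0, 1, 2, 3, 4, 5, 6}) = 7
G(16) = mex({0, 2, 3, 5, 6, 7}) = 1
G(17) = mex({0, 1, 2, 3, 5, 6, 7}) = 4
G(18) = mex({0, 1, 2, 4, 5, 6}) = 3
G(19) = mex({0, 1, 3, 4, 5, 7}) = 2
G(20) = mex({0, 2, 3, 4, 5, 6, 7}) = 1
G(21) = mex({0, 1, 2, 3, 5, 6, 7}) = 4
G(22) = mex({0, 1, 2, 3, 4, 5, 7}) = 6
G(23) = mex({0, 1, 2, 3, 4, 5, 6}) = 7
G(24) = mex({0, 1, 2, 3, 5, 6, 7}) = 4
Therefore G(24) = 4.

4


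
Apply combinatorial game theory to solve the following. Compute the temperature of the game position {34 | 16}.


The game is {34 | 16}, a switch {a | b} with numbers a > b.
Cooling {a | b} by t gives {a - t | b + t}, which stops being hot when a - t = b + t, i.e. at t = (a - b)/2. So the temperature of a switch is (a - b)/2.
Temperature = (Left option - Right option) / 2
= (34 - (16)) / 2
= 18 / 2
= 9

9


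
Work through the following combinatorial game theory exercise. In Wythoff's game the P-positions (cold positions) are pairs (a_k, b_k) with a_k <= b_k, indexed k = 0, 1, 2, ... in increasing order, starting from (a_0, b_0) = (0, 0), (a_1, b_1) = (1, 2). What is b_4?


By Wythoff's theorem, a_k = floor(k * phi) and b_k = floor(k * phi^2) = a_k + k, where phi = (1 + sqrt(5))/2 is the golden ratio.
phi = (1 + sqrt(5))/2 = 1.618034
phi^2 = phi + 1 = 2.618034
k = 4
k * phi^2 = 4 * 2.618034 = 10.472136
b_4 = floor(k * phi^2) = 10 (check: a_4 + k = 6 + 4 = 10)

10


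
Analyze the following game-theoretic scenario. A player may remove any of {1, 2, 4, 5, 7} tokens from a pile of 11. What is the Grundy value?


The subtraction set is S = {1, 2, 4, 5, 7}.
G(k) = mex{ G(k - s) : s in S, s <= k }. We compute iteratively: G(0) = 0.
G(1) = mex({0}) = 1
G(2) = mex({0, 1}) = 2
G(3) = mex({1, 2}) = 0
G(4) = mex({0, 2}) = 1
G(5) = mex({0, 1}) = 2
G(6) = mex({1, 2}) = 0
G(7) = mex({0, 2}) = 1
G(8) = mex({0, 1}) = 2
G(9) = mex({1, 2}) = 0
Observe that G(3)..G(9) = 0, 1, 2, 0, 1, 2, 0 repeats G(0)..G(6) = 0, 1, 2, 0, 1, 2, 0.
For k >= max(S) = 7, G(k) is determined by the previous 7 values G(k-7)..G(k-1); a window of 7 consecutive values has recurred shifted by 3, so by induction G(k + 3) = G(k) for all k >= 0: the sequence is periodic from the start with period 3.
One period: G(0..2) = 0, 1, 2.
11 mod 3 = 2, so G(11) = G(2) = 2.

2


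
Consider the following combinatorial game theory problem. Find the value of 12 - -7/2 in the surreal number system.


x = 12, y = -7/2
Converting to common denominator: 2
x = 24/2, y = -7/2
x - y = 12 - -7/2 = 31/2

31/2


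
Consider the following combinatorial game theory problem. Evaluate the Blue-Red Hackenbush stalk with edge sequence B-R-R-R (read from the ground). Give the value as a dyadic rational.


Edges (from ground): B-R-R-R
By Berlekamp's sign-expansion rule, a Blue-Red Hackenbush stalk has the value of the surreal number whose sign sequence is the edge sequence with B -> + and R -> -.
Sign sequence: +---
Trace the sign expansion in the surreal number tree, starting from 0:
Edge 1: B (sign +) -> bounds (0, +inf), value = 1
Edge 2: R (sign -) -> bounds (0, 1), value = 1/2
Edge 3: R (sign -) -> bounds (0, 1/2), value = 1/4
Edge 4: R (sign -) -> bounds (0, 1/4), value = 1/8
Game value = 1/8

1/8


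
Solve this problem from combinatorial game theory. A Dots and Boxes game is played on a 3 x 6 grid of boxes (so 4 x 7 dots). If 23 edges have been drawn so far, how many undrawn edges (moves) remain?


Grid: 3 x 6 boxes, i.e. 4 rows and 7 columns of dots.
Horizontal edges: (rows + 1) * cols = 4 * 6 = 24
Vertical edges: rows * (cols + 1) = 3 * 7 = 21
Total edges: 24 + 21 = 45
Edges drawn: 23
Remaining: 45 - 23 = 22

22


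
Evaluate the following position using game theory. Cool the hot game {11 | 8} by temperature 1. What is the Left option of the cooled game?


Original game: {11 | 8} (a switch {a | b} with a > b).
Cooling by t (for t below the temperature (a - b)/2 = 3/2) taxes each move by t: {a | b} cooled by t is {a - t | b + t}.
Cooling amount: t = 1
Cooled Left option: 11 - 1 = 10
Cooled Right option: 8 + 1 = 9
Cooled game: {10 | 9}
Left option = 10

10


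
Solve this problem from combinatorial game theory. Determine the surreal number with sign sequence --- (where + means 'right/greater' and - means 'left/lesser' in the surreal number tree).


Sign expansion: ---
Rule: track bounds (lo, hi), initially (-inf, +inf). On '+', the current value becomes lo and we move to the simplest number in (value, hi): value + 1 if hi = +inf, otherwise the midpoint (value + hi)/2. On '-', the current value becomes hi and we move to value - 1 if lo = -inf, otherwise the midpoint (lo + value)/2.
Start at 0.
Step 1: sign = -, move left. Bounds: (-inf, 0). Value = -1
Step 2: sign = -, move left. Bounds: (-inf, -1). Value = -2
Step 3: sign = -, move left. Bounds: (-inf, -2). Value = -3
The surreal number with sign expansion --- is -3.

-3


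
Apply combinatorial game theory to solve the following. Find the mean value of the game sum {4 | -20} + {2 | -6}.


G1 = {4 | -20}, G2 = {2 | -6}
Each is a switch {a | b} with numbers a > b; its mean value is (a + b)/2, and mean value is additive over game sums: m(G1 + G2) = m(G1) + m(G2).
Mean of G1 = (4 + (-20))/2 = -16/2 = -8
Mean of G2 = (2 + (-6))/2 = -4/2 = -2
Mean of G1 + G2 = -8 + -2 = -10

-10


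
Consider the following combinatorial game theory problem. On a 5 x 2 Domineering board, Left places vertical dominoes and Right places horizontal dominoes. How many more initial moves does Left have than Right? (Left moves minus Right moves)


Board is 5 x 2 (rows x cols).
Left (vertical) placements: (rows-1) * cols = 4 * 2 = 8
Right (horizontal) placements: rows * (cols-1) = 5 * 1 = 5
Advantage = Left - Right = 8 - 5 = 3

3


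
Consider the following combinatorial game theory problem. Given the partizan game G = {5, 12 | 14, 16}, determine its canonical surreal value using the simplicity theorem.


Left options: {5, 12}, max = 12
Right options: {14, 16}, min = 14
All options are numbers and max(Left) < min(Right), so by the simplicity theorem the value is the simplest (earliest-born) number strictly between 12 and 14.
The only integer strictly between 12 and 14 is 13.
No non-integer in the interval can be simpler: if x is a non-integer in the interval, then floor(x) or ceil(x) also lies in the interval (the interval contains an integer), and both are proper prefixes of x's sign expansion, i.e. born earlier. So the game value is 13.
Game value = 13

13


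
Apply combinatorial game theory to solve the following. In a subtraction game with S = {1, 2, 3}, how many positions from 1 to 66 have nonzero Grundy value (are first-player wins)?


Subtraction set S = {1, 2, 3}, so G(n) = n mod 4.
G(n) = 0 when n is a multiple of 4.
Multiples of 4 in [1, 66]: 16
N-positions (nonzero Grundy) = 66 - 16 = 50

50


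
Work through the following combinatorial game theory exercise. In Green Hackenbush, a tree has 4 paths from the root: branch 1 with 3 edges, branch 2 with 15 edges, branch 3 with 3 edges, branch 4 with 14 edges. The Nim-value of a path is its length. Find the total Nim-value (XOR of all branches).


The tree has 4 branches from the ground vertex.
In Green Hackenbush, the Nim-value of a simple path of length k is k.
Branch 1: length 3, Nim-value = 3
Branch 2: length 15, Nim-value = 15
Branch 3: length 3, Nim-value = 3
Branch 4: length 14, Nim-value = 14
Total Nim-value = XOR of all branch values:
0 XOR 3 = 3
3 XOR 15 = 12
12 XOR 3 = 15
15 XOR 14 = 1
Nim-value of the tree = 1

1


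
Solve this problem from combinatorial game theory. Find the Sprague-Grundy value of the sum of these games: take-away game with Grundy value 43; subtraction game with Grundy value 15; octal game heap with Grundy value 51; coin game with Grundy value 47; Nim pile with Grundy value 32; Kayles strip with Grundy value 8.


By the Sprague-Grundy theorem, the Grundy value of a sum of games is the XOR of individual Grundy values.
take-away game: Grundy value = 43. Running XOR: 0 XOR 43 = 43
subtraction game: Grundy value = 15. Running XOR: 43 XOR 15 = 36
octal game heap: Grundy value = 51. Running XOR: 36 XOR 51 = 23
coin game: Grundy value = 47. Running XOR: 23 XOR 47 = 56
Nim pile: Grundy value = 32. Running XOR: 56 XOR 32 = 24
Kayles strip: Grundy value = 8. Running XOR: 24 XOR 8 = 16
The combined Grundy value is 16.

16


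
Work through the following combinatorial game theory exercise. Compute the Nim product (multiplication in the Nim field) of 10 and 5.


Nim multiplication is bilinear over XOR: (u XOR v) * w = (u*w) XOR (v*w).
So we split each operand into its bit components and XOR the pairwise Nim products.
10 = 2 + 8 (as XOR of powers of 2).
5 = 1 + 4 (as XOR of powers of 2).
Using the standard Nim-product table on single bits:
  2*2 = 3,   2*4 = 8,   2*8 = 12,
  4*4 = 6,   4*8 = 11,  8*8 = 13,
and  1*x = x (identity), k*l = l*k (commutative).
Pairwise Nim products:
  2 * 1 = 2
  2 * 4 = 8
  8 * 1 = 8
  8 * 4 = 11
XOR them: 2 XOR 8 XOR 8 XOR 11 = 9.
Result: 10 * 5 = 9 (in Nim).

9


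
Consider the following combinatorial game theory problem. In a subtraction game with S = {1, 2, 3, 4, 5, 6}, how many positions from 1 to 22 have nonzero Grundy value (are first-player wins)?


Subtraction set S = {1, 2, 3, 4, 5, 6}, so G(n) = n mod 7.
G(n) = 0 when n is a multiple of 7.
Multiples of 7 in [1, 22]: 3
N-positions (nonzero Grundy) = 22 - 3 = 19

19


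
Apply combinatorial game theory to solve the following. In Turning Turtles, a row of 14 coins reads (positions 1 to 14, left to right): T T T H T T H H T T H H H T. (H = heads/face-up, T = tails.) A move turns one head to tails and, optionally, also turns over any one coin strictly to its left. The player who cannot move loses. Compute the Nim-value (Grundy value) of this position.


Coins: T T T H T T H H T T H H H T
Key fact: a single head at position k behaves exactly like a Nim heap of size k (turning it to T and optionally flipping a coin at j < k corresponds to moving the heap from k to j, or to 0), and heads combine as a disjunctive sum (two heads at the same place would cancel, matching j XOR j = 0). So the Nim-value is the XOR of the 1-indexed positions of the heads.
Face-up positions (1-indexed): [4, 7, 8, 11, 12, 13]
XOR 0 with 4: 0 XOR 4 = 4
XOR 4 with 7: 4 XOR 7 = 3
XOR 3 with 8: 3 XOR 8 = 11
XOR 11 with 11: 11 XOR 11 = 0
XOR 0 with 12: 0 XOR 12 = 12
XOR 12 with 13: 12 XOR 13 = 1
Nim-value = 1

1


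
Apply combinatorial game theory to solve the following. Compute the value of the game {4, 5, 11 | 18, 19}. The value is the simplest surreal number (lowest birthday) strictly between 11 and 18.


Left options: {4, 5, 11}, max = 11
Right options: {18, 19}, min = 18
All options are numbers and max(Left) < min(Right), so by the simplicity theorem the value is the simplest (earliest-born) number strictly between 11 and 18.
Integers 12 through 17 all lie strictly between 11 and 18.
Among integers, the simplest (lowest birthday = smallest |n|; 0 is born on day 0, +-n on day n) is 12.
No non-integer in the interval can be simpler: if x is a non-integer in the interval, then floor(x) or ceil(x) also lies in the interval (the interval contains an integer), and both are proper prefixes of x's sign expansion, i.e. born earlier. So the game value is 12.
Game value = 12

12


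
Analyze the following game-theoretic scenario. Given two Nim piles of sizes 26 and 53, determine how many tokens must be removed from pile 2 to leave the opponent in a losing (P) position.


Piles: 26 and 53
Current XOR: 26 XOR 53 = 47 (non-zero, so this is an N-position).
To make the XOR zero, we need to find a move that balances the piles.
For pile 2 (size 53): target = 53 XOR 47 = 26
We reduce pile 2 from 53 to 26.
Tokens removed: 53 - 26 = 27
Verification: 26 XOR 26 = 0

27


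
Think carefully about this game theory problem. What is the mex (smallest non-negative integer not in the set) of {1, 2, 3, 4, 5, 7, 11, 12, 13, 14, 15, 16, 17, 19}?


Set = {1, 2, 3, 4, 5, 7, 11, 12, 13, 14, 15, 16, 17, 19}
0 is NOT in the set. This is the mex.
mex = 0

0


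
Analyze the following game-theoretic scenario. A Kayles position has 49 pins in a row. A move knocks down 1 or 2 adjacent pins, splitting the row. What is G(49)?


Kayles: a move removes 1 or 2 adjacent pins from a contiguous row.
Removing pins from a row of k leaves two independent rows (a, b) with a + b = k - 1 (one pin) or a + b = k - 2 (two pins); an end removal gives a = 0.
By Sprague-Grundy, G(k) = mex{ G(a) XOR G(b) } over all these splits. G(0) = 0.
G(1): splits (0,0):0^0=0 -> mex({0}) = 1
G(2): splits (0,1):0^1=1 (0,0):0^0=0 -> mex({0, 1}) = 2
G(3): splits (0,2):0^2=2 (1,1):1^1=0 (0,1):0^1=1 -> mex({0, 1, 2}) = 3
G(4): splits (0,3):0^3=3 (1,2):1^2=3 (0,2):0^2=2 (1,1):1^1=0 -> mex({0, 2, 3}) = 1
G(5): splits (0,4):0^1=1 (1,3):1^3=2 (2,2):2^2=0 (0,3):0^3=3 (1,2):1^2=3 -> mex({0, 1, 2, 3}) = 4
G(6) = mex({0, 1, 2, 4}) = 3
G(7) = mex({0, 1, 3, 4, 5}) = 2
G(8) = mex({0, 2, 3, 5, 6}) = 1
G(9) = mex({0, 1, 2, 3, 6, 7}) = 4
G(10) = mex({0, 1, 3, 4, 5, 7}) = 2
G(11) = mex({0, 1, 2, 3, 4, 5}) = 6
G(12) = mex({0, 1, 2, 3, 5, 6, 7}) = 4
G(13) = mex({0, 2, 3, 4, 6, 7}) = 1
G(14) = mex({0, 1, 4, 5, 6, 7}) = 2
G(15) = mex({0, 1, 2, 3, 4, 5, 6}) = 7
G(16) = mex({0, 2, 3, 5, 6, 7}) = 1
G(17) = mex({0, 1, 2, 3, 5, 6, 7}) = 4
G(18) = mex({0, 1, 2, 4, 5, 6}) = 3
G(19) = mex({0, 1, 3, 4, 5, 7}) = 2
G(20) = mex({0, 2, 3, 4, 5, 6, 7}) = 1
G(21) = mex({0, 1, 2, 3, 5, 6, 7}) = 4
G(22) = mex({0, 1, 2, 3, 4, 5, 7}) = 6
G(23) = mex({0, 1, 2, 3, 4, 5, 6}) = 7
G(24) = mex({0, 1, 2, 3, 5, 6, 7}) = 4
G(25) = mex({0, 2, 3, 4, 6, 7}) = 1
G(26) = mex({0, 1, 3, 4, 5, 6, 7}) = 2
G(27) = mex({0, 1, 2, 3, 4, 5, 6, 7}) = 8
G(28) = mex({0, 1, 2, 3, 4, 6, 7, 8}) = 5
G(29) = mex({0, 1, 2, 3, 5, 6, 7, 8, 9}) = 4
G(30) = mex({0, 1, 2, 3, 4, 5, 6, 9, 10}) = 7
G(31) = mex({0, 1, 3, 4, 5, 7, 10, 11}) = 2
G(32) = mex({0, 2, 3, 4, 5, 6, 7, 9, 11}) = 1
G(33) = mex({0, 1, 2, 3, 4, 5, 6, 7, 9, 12}) = 8
G(34) = mex({0, 1, 2, 3, 4, 5, 7, 8, 11, 12}) = 6
G(35) = mex({0, 1, 2, 3, 4, 5, 6, 8, 9, 10, 11}) = 7
G(36) = mex({0, 1, 2, 3, 5, 6, 7, 9, 10}) = 4
G(37) = mex({0, 2, 3, 4, 6, 7, 9, 10, 11, 12}) = 1
G(38) = mex({0, 1, 3, 4, 5, 6, 7, 9, 10, 11, 12}) = 2
G(39) = mex({0, 1, 2, 4, 5, 6, 7, 9, 10, 12, 14}) = 3
G(40) = mex({0, 2, 3, 4, 6, 7, 11, 12, 14}) = 1
G(41) = mex({0, 1, 2, 3, 5, 6, 7, 9, 10, 11, 12}) = 4
G(42) = mex({0, 1, 2, 3, 4, 5, 6, 9, 10}) = 7
G(43) = mex({0, 1, 3, 4, 5, 7, 9, 10, 12, 15}) = 2
G(44) = mex({0, 2, 3, 4, 5, 6, 7, 9, 10, 12, 15}) = 1
G(45) = mex({0, 1, 2, 3, 4, 5, 6, 7, 9, 10, 12, 14}) = 8
G(46) = mex({0, 1, 3, 4, 5, 7, 8, 11, 12, 14}) = 2
G(47) = mex({0, 1, 2, 3, 4, 5, 6, 8, 9, 10, 11, 12}) = 7
G(48) = mex({0, 1, 2, 3, 5, 6, 7, 9, 10}) = 4
G(49) = mex({0, 2, 3, 4, 6, 7, 9, 10, 11, 12, 15}) = 1
Therefore G(49) = 1.

1


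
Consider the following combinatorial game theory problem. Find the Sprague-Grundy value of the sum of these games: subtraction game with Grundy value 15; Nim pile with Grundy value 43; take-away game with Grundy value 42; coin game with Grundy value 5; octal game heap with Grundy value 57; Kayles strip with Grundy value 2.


By the Sprague-Grundy theorem, the Grundy value of a sum of games is the XOR of individual Grundy values.
subtraction game: Grundy value = 15. Running XOR: 0 XOR 15 = 15
Nim pile: Grundy value = 43. Running XOR: 15 XOR 43 = 36
take-away game: Grundy value = 42. Running XOR: 36 XOR 42 = 14
coin game: Grundy value = 5. Running XOR: 14 XOR 5 = 11
octal game heap: Grundy value = 57. Running XOR: 11 XOR 57 = 50
Kayles strip: Grundy value = 2. Running XOR: 50 XOR 2 = 48
The combined Grundy value is 48.

48


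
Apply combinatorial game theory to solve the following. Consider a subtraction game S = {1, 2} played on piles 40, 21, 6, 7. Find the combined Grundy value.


Subtraction set: {1, 2}
For this subtraction set, G(n) = n mod 3 (period = max + 1 = 3).
Pile 1 (size 40): G(40) = 40 mod 3 = 1
Pile 2 (size 21): G(21) = 21 mod 3 = 0
Pile 3 (size 6): G(6) = 6 mod 3 = 0
Pile 4 (size 7): G(7) = 7 mod 3 = 1
Total Grundy value = XOR of all: 1 XOR 0 XOR 0 XOR 1 = 0

0


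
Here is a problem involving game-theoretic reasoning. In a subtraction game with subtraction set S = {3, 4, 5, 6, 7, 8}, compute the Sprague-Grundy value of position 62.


The subtraction set is S = {3, 4, 5, 6, 7, 8}.
G(k) = mex{ G(k - s) : s in S, s <= k }. We compute iteratively: G(0) = 0.
G(1) = mex({}) = 0
G(2) = mex({}) = 0
G(3) = mex({0}) = 1
G(4) = mex({0}) = 1
G(5) = mex({0}) = 1
G(6) = mex({0, 1}) = 2
G(7) = mex({0, 1}) = 2
G(8) = mex({0, 1}) = 2
G(9) = mex({0, 1, 2}) = 3
G(10) = mex({0, 1, 2}) = 3
G(11) = mex({1, 2}) = 0
G(12) = mex({1, 2, 3}) = 0
G(13) = mex({1, 2, 3}) = 0
G(14) = mex({0, 2, 3}) = 1
G(15) = mex({0, 2, 3}) = 1
G(16) = mex({0, 2, 3}) = 1
G(17) = mex({0, 1, 3}) = 2
G(18) = mex({0, 1, 3}) = 2
Observe that G(11)..G(18) = 0, 0, 0, 1, 1, 1, 2, 2 repeats G(0)..G(7) = 0, 0, 0, 1, 1, 1, 2, 2.
For k >= max(S) = 8, G(k) is determined by the previous 8 values G(k-8)..G(k-1); a window of 8 consecutive values has recurred shifted by 11, so by induction G(k + 11) = G(k) for all k >= 0: the sequence is periodic from the start with period 11.
One period: G(0..10) = 0, 0, 0, 1, 1, 1, 2, 2, 2, 3, 3.
62 mod 11 = 7, so G(62) = G(7) = 2.

2


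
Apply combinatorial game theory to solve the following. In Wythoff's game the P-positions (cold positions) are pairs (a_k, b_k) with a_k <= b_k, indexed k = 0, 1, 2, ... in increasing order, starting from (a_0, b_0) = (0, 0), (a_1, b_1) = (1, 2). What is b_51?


By Wythoff's theorem, a_k = floor(k * phi) and b_k = floor(k * phi^2) = a_k + k, where phi = (1 + sqrt(5))/2 is the golden ratio.
phi = (1 + sqrt(5))/2 = 1.618034
phi^2 = phi + 1 = 2.618034
k = 51
k * phi^2 = 51 * 2.618034 = 133.519733
b_51 = floor(k * phi^2) = 133 (check: a_51 + k = 82 + 51 = 133)

133


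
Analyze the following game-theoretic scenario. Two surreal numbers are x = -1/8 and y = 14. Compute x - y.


x = -1/8, y = 14
Converting to common denominator: 8
x = -1/8, y = 112/8
x - y = -1/8 - 14 = -113/8

-113/8


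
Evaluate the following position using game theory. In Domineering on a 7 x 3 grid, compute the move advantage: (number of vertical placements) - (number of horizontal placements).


Board is 7 x 3 (rows x cols).
Left (vertical) placements: (rows-1) * cols = 6 * 3 = 18
Right (horizontal) placements: rows * (cols-1) = 7 * 2 = 14
Advantage = Left - Right = 18 - 14 = 4

4


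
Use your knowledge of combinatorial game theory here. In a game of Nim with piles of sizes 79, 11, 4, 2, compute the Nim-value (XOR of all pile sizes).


We need the XOR (exclusive or) of all pile sizes.
After XOR-ing pile 1 (size 79): 0 XOR 79 = 79
After XOR-ing pile 2 (size 11): 79 XOR 11 = 68
After XOR-ing pile 3 (size 4): 68 XOR 4 = 64
After XOR-ing pile 4 (size 2): 64 XOR 2 = 66
The Nim-value of this position is 66.

66


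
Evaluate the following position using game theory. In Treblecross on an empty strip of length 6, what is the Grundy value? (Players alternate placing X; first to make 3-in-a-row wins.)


Treblecross: place X on empty cells; 3-in-a-row wins.
Playing within two cells of an existing X lets the opponent win at once, so sensible play treats the cells i-2..i+2 around each X as dead. The player left with no safe cell loses, so this is a normal-play take-away game on strips of safe cells.
Placing X at cell i (0-indexed) of a strip of k safe cells leaves independent strips of sizes max(0, i-2) and max(0, k-i-3). Hence G(k) = mex{ G(max(0,i-2)) XOR G(max(0,k-i-3)) : 0 <= i < k }, with G(0) = 0.
G(1): splits (0,0):0^0=0 -> mex({0}) = 1
G(2): splits (0,0):0^0=0 -> mex({0}) = 1
G(3): splits (0,0):0^0=0 -> mex({0}) = 1
G(4): splits (0,1):0^1=1 (0,0):0^0=0 -> mex({0, 1}) = 2
G(5): splits (0,2):0^1=1 (0,1):0^1=1 (0,0):0^0=0 -> mex({0, 1}) = 2
G(6) = mex({1}) = 0
Therefore G(6) = 0.

0


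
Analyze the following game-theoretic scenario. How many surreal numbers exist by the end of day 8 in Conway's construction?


Day 0: {|} = 0 is born. Count = 1.
Day n: the number of surreal numbers born by day n is 2^(n+1) - 1.
By day 0: 2^1 - 1 = 1
By day 1: 2^2 - 1 = 3
By day 2: 2^3 - 1 = 7
By day 3: 2^4 - 1 = 15
By day 4: 2^5 - 1 = 31
By day 5: 2^6 - 1 = 63
By day 6: 2^7 - 1 = 127
By day 7: 2^8 - 1 = 255
By day 8: 2^9 - 1 = 511
By day 8: 511 surreal numbers.

511


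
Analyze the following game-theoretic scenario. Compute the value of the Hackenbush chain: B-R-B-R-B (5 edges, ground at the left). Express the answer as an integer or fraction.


Edges (from ground): B-R-B-R-B
By Berlekamp's sign-expansion rule, a Blue-Red Hackenbush stalk has the value of the surreal number whose sign sequence is the edge sequence with B -> + and R -> -.
Sign sequence: +-+-+
Trace the sign expansion in the surreal number tree, starting from 0:
Edge 1: B (sign +) -> bounds (0, +inf), value = 1
Edge 2: R (sign -) -> bounds (0, 1), value = 1/2
Edge 3: B (sign +) -> bounds (1/2, 1), value = 3/4
Edge 4: R (sign -) -> bounds (1/2, 3/4), value = 5/8
Edge 5: B (sign +) -> bounds (5/8, 3/4), value = 11/16
Game value = 11/16

11/16


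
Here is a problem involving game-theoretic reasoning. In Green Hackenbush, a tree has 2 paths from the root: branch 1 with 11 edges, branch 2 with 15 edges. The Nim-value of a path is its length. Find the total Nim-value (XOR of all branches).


The tree has 2 branches from the ground vertex.
In Green Hackenbush, the Nim-value of a simple path of length k is k.
Branch 1: length 11, Nim-value = 11
Branch 2: length 15, Nim-value = 15
Total Nim-value = XOR of all branch values:
0 XOR 11 = 11
11 XOR 15 = 4
Nim-value of the tree = 4

4


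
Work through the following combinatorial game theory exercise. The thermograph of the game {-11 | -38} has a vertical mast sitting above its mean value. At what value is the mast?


Game = {-11 | -38}, a switch {a | b} with numbers a > b.
Its thermograph has left wall a - t and right wall b + t, which meet at t = (a - b)/2, where both equal (a + b)/2. So the mast (mean value) is at (a + b)/2.
Mean = (-11 + (-38))/2 = -49/2 = -49/2

-49/2


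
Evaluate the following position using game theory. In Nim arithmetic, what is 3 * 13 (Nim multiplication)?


Nim multiplication is bilinear over XOR: (u XOR v) * w = (u*w) XOR (v*w).
So we split each operand into its bit components and XOR the pairwise Nim products.
3 = 1 + 2 (as XOR of powers of 2).
13 = 1 + 4 + 8 (as XOR of powers of 2).
Using the standard Nim-product table on single bits:
  2*2 = 3,   2*4 = 8,   2*8 = 12,
  4*4 = 6,   4*8 = 11,  8*8 = 13,
and  1*x = x (identity), k*l = l*k (commutative).
Pairwise Nim products:
  1 * 1 = 1
  1 * 4 = 4
  1 * 8 = 8
  2 * 1 = 2
  2 * 4 = 8
  2 * 8 = 12
XOR them: 1 XOR 4 XOR 8 XOR 2 XOR 8 XOR 12 = 11.
Result: 3 * 13 = 11 (in Nim).

11


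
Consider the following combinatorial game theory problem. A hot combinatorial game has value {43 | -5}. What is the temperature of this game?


The game is {43 | -5}, a switch {a | b} with numbers a > b.
Cooling {a | b} by t gives {a - t | b + t}, which stops being hot when a - t = b + t, i.e. at t = (a - b)/2. So the temperature of a switch is (a - b)/2.
Temperature = (Left option - Right option) / 2
= (43 - (-5)) / 2
= 48 / 2
= 24

24


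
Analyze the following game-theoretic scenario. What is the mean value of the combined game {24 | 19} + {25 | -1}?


G1 = {24 | 19}, G2 = {25 | -1}
Each is a switch {a | b} with numbers a > b; its mean value is (a + b)/2, and mean value is additive over game sums: m(G1 + G2) = m(G1) + m(G2).
Mean of G1 = (24 + (19))/2 = 43/2 = 43/2
Mean of G2 = (25 + (-1))/2 = 24/2 = 12
Mean of G1 + G2 = 43/2 + 12 = 67/2

67/2


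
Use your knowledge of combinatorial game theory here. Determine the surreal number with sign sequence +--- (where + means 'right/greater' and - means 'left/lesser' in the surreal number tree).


Sign expansion: +---
Rule: track bounds (lo, hi), initially (-inf, +inf). On '+', the current value becomes lo and we move to the simplest number in (value, hi): value + 1 if hi = +inf, otherwise the midpoint (value + hi)/2. On '-', the current value becomes hi and we move to value - 1 if lo = -inf, otherwise the midpoint (lo + value)/2.
Start at 0.
Step 1: sign = +, move right. Bounds: (0, +inf). Value = 1
Step 2: sign = -, move left. Bounds: (0, 1). Value = 1/2
Step 3: sign = -, move left. Bounds: (0, 1/2). Value = 1/4
Step 4: sign = -, move left. Bounds: (0, 1/4). Value = 1/8
The surreal number with sign expansion +--- is 1/8.

1/8


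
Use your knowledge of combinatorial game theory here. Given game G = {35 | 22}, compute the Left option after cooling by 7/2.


Original game: {35 | 22} (a switch {a | b} with a > b).
Cooling by t (for t below the temperature (a - b)/2 = 13/2) taxes each move by t: {a | b} cooled by t is {a - t | b + t}.
Cooling amount: t = 7/2
Cooled Left option: 35 - 7/2 = 63/2
Cooled Right option: 22 + 7/2 = 51/2
Cooled game: {63/2 | 51/2}
Left option = 63/2

63/2


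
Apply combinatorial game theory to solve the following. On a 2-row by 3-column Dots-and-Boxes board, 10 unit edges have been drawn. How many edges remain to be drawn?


Grid: 2 x 3 boxes, i.e. 3 rows and 4 columns of dots.
Horizontal edges: (rows + 1) * cols = 3 * 3 = 9
Vertical edges: rows * (cols + 1) = 2 * 4 = 8
Total edges: 9 + 8 = 17
Edges drawn: 10
Remaining: 17 - 10 = 7

7


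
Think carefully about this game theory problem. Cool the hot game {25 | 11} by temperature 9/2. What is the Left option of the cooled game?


Original game: {25 | 11} (a switch {a | b} with a > b).
Cooling by t (for t below the temperature (a - b)/2 = 7) taxes each move by t: {a | b} cooled by t is {a - t | b + t}.
Cooling amount: t = 9/2
Cooled Left option: 25 - 9/2 = 41/2
Cooled Right option: 11 + 9/2 = 31/2
Cooled game: {41/2 | 31/2}
Left option = 41/2

41/2


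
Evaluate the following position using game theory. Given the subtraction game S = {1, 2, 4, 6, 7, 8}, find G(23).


The subtraction set is S = {1, 2, 4, 6, 7, 8}.
G(k) = mex{ G(k - s) : s in S, s <= k }. We compute iteratively: G(0) = 0.
G(1) = mex({0}) = 1
G(2) = mex({0, 1}) = 2
G(3) = mex({1, 2}) = 0
G(4) = mex({0, 2}) = 1
G(5) = mex({0, 1}) = 2
G(6) = mex({0, 1, 2}) = 3
G(7) = mex({0, 1, 2, 3}) = 4
G(8) = mex({0, 1, 2, 3, 4}) = 5
G(9) = mex({0, 1, 2, 4, 5}) = 3
G(10) = mex({0, 1, 2, 3, 5}) = 4
G(11) = mex({0, 1, 2, 3, 4}) = 5
G(12) = mex({1, 2, 3, 4, 5}) = 0
G(13) = mex({0, 2, 3, 4, 5}) = 1
G(14) = mex({0, 1, 3, 4, 5}) = 2
G(15) = mex({1, 2, 3, 4, 5}) = 0
G(16) = mex({0, 2, 3, 4, 5}) = 1
G(17) = mex({0, 1, 3, 4, 5}) = 2
G(18) = mex({0, 1, 2, 4, 5}) = 3
G(19) = mex({0, 1, 2, 3, 5}) = 4
Observe that G(12)..G(19) = 0, 1, 2, 0, 1, 2, 3, 4 repeats G(0)..G(7) = 0, 1, 2, 0, 1, 2, 3, 4.
For k >= max(S) = 8, G(k) is determined by the previous 8 values G(k-8)..G(k-1); a window of 8 consecutive values has recurred shifted by 12, so by induction G(k + 12) = G(k) for all k >= 0: the sequence is periodic from the start with period 12.
One period: G(0..11) = 0, 1, 2, 0, 1, 2, 3, 4, 5, 3, 4, 5.
23 mod 12 = 11, so G(23) = G(11) = 5.

5


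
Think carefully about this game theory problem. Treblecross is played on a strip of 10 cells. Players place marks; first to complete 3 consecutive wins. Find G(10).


Treblecross: place X on empty cells; 3-in-a-row wins.
Playing within two cells of an existing X lets the opponent win at once, so sensible play treats the cells i-2..i+2 around each X as dead. The player left with no safe cell loses, so this is a normal-play take-away game on strips of safe cells.
Placing X at cell i (0-indexed) of a strip of k safe cells leaves independent strips of sizes max(0, i-2) and max(0, k-i-3). Hence G(k) = mex{ G(max(0,i-2)) XOR G(max(0,k-i-3)) : 0 <= i < k }, with G(0) = 0.
G(1): splits (0,0):0^0=0 -> mex({0}) = 1
G(2): splits (0,0):0^0=0 -> mex({0}) = 1
G(3): splits (0,0):0^0=0 -> mex({0}) = 1
G(4): splits (0,1):0^1=1 (0,0):0^0=0 -> mex({0, 1}) = 2
G(5): splits (0,2):0^1=1 (0,1):0^1=1 (0,0):0^0=0 -> mex({0, 1}) = 2
G(6) = mex({1}) = 0
G(7) = mex({0, 1, 2}) = 3
G(8) = mex({0, 1, 2}) = 3
G(9) = mex({0, 2}) = 1
G(10) = mex({0, 2, 3}) = 1
Therefore G(10) = 1.

1


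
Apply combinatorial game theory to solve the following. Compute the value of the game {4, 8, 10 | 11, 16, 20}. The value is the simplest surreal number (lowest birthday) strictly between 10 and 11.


Left options: {4, 8, 10}, max = 10
Right options: {11, 16, 20}, min = 11
All options are numbers and max(Left) < min(Right), so by the simplicity theorem the value is the simplest (earliest-born) number strictly between 10 and 11.
No integer lies strictly between 10 and 11, so the value is the dyadic rational m/2^k in the interval with the smallest k (then m odd); search k = 1, 2, ...:
Denominator 2: 21/2 lies strictly between 10 and 11 -- found.
The simplest number in the interval is 21/2.
Game value = 21/2

21/2


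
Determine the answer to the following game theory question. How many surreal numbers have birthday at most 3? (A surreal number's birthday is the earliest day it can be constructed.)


Day 0: {|} = 0 is born. Count = 1.
Day n: the number of surreal numbers born by day n is 2^(n+1) - 1.
By day 0: 2^1 - 1 = 1
By day 1: 2^2 - 1 = 3
By day 2: 2^3 - 1 = 7
By day 3: 2^4 - 1 = 15
By day 3: 15 surreal numbers.

15


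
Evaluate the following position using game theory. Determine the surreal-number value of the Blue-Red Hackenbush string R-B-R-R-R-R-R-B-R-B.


Edges (from ground): R-B-R-R-R-R-R-B-R-B
By Berlekamp's sign-expansion rule, a Blue-Red Hackenbush stalk has the value of the surreal number whose sign sequence is the edge sequence with B -> + and R -> -.
Sign sequence: -+-----+-+
Trace the sign expansion in the surreal number tree, starting from 0:
Edge 1: R (sign -) -> bounds (-inf, 0), value = -1
Edge 2: B (sign +) -> bounds (-1, 0), value = -1/2
Edge 3: R (sign -) -> bounds (-1, -1/2), value = -3/4
Edge 4: R (sign -) -> bounds (-1, -3/4), value = -7/8
Edge 5: R (sign -) -> bounds (-1, -7/8), value = -15/16
Edge 6: R (sign -) -> bounds (-1, -15/16), value = -31/32
Edge 7: R (sign -) -> bounds (-1, -31/32), value = -63/64
Edge 8: B (sign +) -> bounds (-63/64, -31/32), value = -125/128
Edge 9: R (sign -) -> bounds (-63/64, -125/128), value = -251/256
Edge 10: B (sign +) -> bounds (-251/256, -125/128), value = -501/512
Game value = -501/512

-501/512


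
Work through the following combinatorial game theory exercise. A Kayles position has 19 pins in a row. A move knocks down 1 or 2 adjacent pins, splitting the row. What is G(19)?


Kayles: a move removes 1 or 2 adjacent pins from a contiguous row.
Removing pins from a row of k leaves two independent rows (a, b) with a + b = k - 1 (one pin) or a + b = k - 2 (two pins); an end removal gives a = 0.
By Sprague-Grundy, G(k) = mex{ G(a) XOR G(b) } over all these splits. G(0) = 0.
G(1): splits (0,0):0^0=0 -> mex({0}) = 1
G(2): splits (0,1):0^1=1 (0,0):0^0=0 -> mex({0, 1}) = 2
G(3): splits (0,2):0^2=2 (1,1):1^1=0 (0,1):0^1=1 -> mex({0, 1, 2}) = 3
G(4): splits (0,3):0^3=3 (1,2):1^2=3 (0,2):0^2=2 (1,1):1^1=0 -> mex({0, 2, 3}) = 1
G(5): splits (0,4):0^1=1 (1,3):1^3=2 (2,2):2^2=0 (0,3):0^3=3 (1,2):1^2=3 -> mex({0, 1, 2, 3}) = 4
G(6) = mex({0, 1, 2, 4}) = 3
G(7) = mex({0, 1, 3, 4, 5}) = 2
G(8) = mex({0, 2, 3, 5, 6}) = 1
G(9) = mex({0, 1, 2, 3, 6, 7}) = 4
G(10) = mex({0, 1, 3, 4, 5, 7}) = 2
G(11) = mex({0, 1, 2, 3, 4, 5}) = 6
G(12) = mex({0, 1, 2, 3, 5, 6, 7}) = 4
G(13) = mex({0, 2, 3, 4, 6, 7}) = 1
G(14) = mex({0, 1, 4, 5, 6, 7}) = 2
G(15) = mex({0, 1, 2, 3, 4, 5, 6}) = 7
G(16) = mex({0, 2, 3, 5, 6, 7}) = 1
G(17) = mex({0, 1, 2, 3, 5, 6, 7}) = 4
G(18) = mex({0, 1, 2, 4, 5, 6}) = 3
G(19) = mex({0, 1, 3, 4, 5, 7}) = 2
Therefore G(19) = 2.

2


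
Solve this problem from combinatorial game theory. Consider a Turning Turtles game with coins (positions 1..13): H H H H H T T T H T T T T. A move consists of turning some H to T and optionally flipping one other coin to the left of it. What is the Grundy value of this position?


Coins: H H H H H T T T H T T T T
Key fact: a single head at position k behaves exactly like a Nim heap of size k (turning it to T and optionally flipping a coin at j < k corresponds to moving the heap from k to j, or to 0), and heads combine as a disjunctive sum (two heads at the same place would cancel, matching j XOR j = 0). So the Nim-value is the XOR of the 1-indexed positions of the heads.
Face-up positions (1-indexed): [1, 2, 3, 4, 5, 9]
XOR 0 with 1: 0 XOR 1 = 1
XOR 1 with 2: 1 XOR 2 = 3
XOR 3 with 3: 3 XOR 3 = 0
XOR 0 with 4: 0 XOR 4 = 4
XOR 4 with 5: 4 XOR 5 = 1
XOR 1 with 9: 1 XOR 9 = 8
Nim-value = 8

8


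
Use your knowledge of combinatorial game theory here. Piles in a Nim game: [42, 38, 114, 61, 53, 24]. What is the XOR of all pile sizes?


We need the XOR (exclusive or) of all pile sizes.
After XOR-ing pile 1 (size 42): 0 XOR 42 = 42
After XOR-ing pile 2 (size 38): 42 XOR 38 = 12
After XOR-ing pile 3 (size 114): 12 XOR 114 = 126
After XOR-ing pile 4 (size 61): 126 XOR 61 = 67
After XOR-ing pile 5 (size 53): 67 XOR 53 = 118
After XOR-ing pile 6 (size 24): 118 XOR 24 = 110
The Nim-value of this position is 110.

110


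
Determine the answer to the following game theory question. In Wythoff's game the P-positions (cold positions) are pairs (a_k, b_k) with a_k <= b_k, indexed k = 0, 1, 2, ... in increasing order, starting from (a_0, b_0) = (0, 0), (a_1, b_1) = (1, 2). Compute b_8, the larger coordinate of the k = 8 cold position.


By Wythoff's theorem, a_k = floor(k * phi) and b_k = floor(k * phi^2) = a_k + k, where phi = (1 + sqrt(5))/2 is the golden ratio.
phi = (1 + sqrt(5))/2 = 1.618034
phi^2 = phi + 1 = 2.618034
k = 8
k * phi^2 = 8 * 2.618034 = 20.944272
b_8 = floor(k * phi^2) = 20 (check: a_8 + k = 12 + 8 = 20)

20


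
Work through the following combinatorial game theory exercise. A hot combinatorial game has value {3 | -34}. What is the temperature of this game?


The game is {3 | -34}, a switch {a | b} with numbers a > b.
Cooling {a | b} by t gives {a - t | b + t}, which stops being hot when a - t = b + t, i.e. at t = (a - b)/2. So the temperature of a switch is (a - b)/2.
Temperature = (Left option - Right option) / 2
= (3 - (-34)) / 2
= 37 / 2
= 37/2

37/2


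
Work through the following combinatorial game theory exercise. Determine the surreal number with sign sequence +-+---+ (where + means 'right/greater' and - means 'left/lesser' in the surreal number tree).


Sign expansion: +-+---+
Rule: track bounds (lo, hi), initially (-inf, +inf). On '+', the current value becomes lo and we move to the simplest number in (value, hi): value + 1 if hi = +inf, otherwise the midpoint (value + hi)/2. On '-', the current value becomes hi and we move to value - 1 if lo = -inf, otherwise the midpoint (lo + value)/2.
Start at 0.
Step 1: sign = +, move right. Bounds: (0, +inf). Value = 1
Step 2: sign = -, move left. Bounds: (0, 1). Value = 1/2
Step 3: sign = +, move right. Bounds: (1/2, 1). Value = 3/4
Step 4: sign = -, move left. Bounds: (1/2, 3/4). Value = 5/8
Step 5: sign = -, move left. Bounds: (1/2, 5/8). Value = 9/16
Step 6: sign = -, move left. Bounds: (1/2, 9/16). Value = 17/32
Step 7: sign = +, move right. Bounds: (17/32, 9/16). Value = 35/64
The surreal number with sign expansion +-+---+ is 35/64.

35/64


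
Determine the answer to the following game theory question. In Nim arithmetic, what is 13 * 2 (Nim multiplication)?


Nim multiplication is bilinear over XOR: (u XOR v) * w = (u*w) XOR (v*w).
So we split each operand into its bit components and XOR the pairwise Nim products.
13 = 1 + 4 + 8 (as XOR of powers of 2).
2 = 2 (as XOR of powers of 2).
Using the standard Nim-product table on single bits:
  2*2 = 3,   2*4 = 8,   2*8 = 12,
  4*4 = 6,   4*8 = 11,  8*8 = 13,
and  1*x = x (identity), k*l = l*k (commutative).
Pairwise Nim products:
  1 * 2 = 2
  4 * 2 = 8
  8 * 2 = 12
XOR them: 2 XOR 8 XOR 12 = 6.
Result: 13 * 2 = 6 (in Nim).

6
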